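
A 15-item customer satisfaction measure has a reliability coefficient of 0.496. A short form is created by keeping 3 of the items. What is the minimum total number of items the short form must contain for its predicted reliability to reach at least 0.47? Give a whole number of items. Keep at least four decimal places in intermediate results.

14

First, r for the 3-item form: n = 3/15 = 0.2000, so r_3 = 0.2000·0.496/(1 + (0.2000 − 1)·0.496) = 0.1645
Then solve for n' with r_old = 0.1645, r_target = 0.47: n' = 0.47(1 − 0.1645)/[0.1645(1 − 0.47)] = 4.5040
Items = 4.5040 × 3 ≈ 13.51 → 14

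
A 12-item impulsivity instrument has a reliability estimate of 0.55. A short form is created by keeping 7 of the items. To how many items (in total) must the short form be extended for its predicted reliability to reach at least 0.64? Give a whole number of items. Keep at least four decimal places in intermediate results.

Short-form reliability: n = 7/12 = 0.5833; r_7 = n·r/(1+(n−1)r) ≈ 0.4162
Length factor from the short form to reach 0.64: n' = 0.64(1 − 0.4162) / [0.4162(1 − 0.64)] ≈ 2.4937
Items = 2.4937 × 7 ≈ 17.46 → 18

18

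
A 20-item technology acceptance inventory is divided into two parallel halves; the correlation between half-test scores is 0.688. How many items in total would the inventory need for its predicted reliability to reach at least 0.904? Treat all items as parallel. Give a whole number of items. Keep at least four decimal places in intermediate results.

Corrected full-test reliability: r_full = 2 × 0.688 / (1 + 0.688) ≈ 0.8152
Solve Spearman-Brown for n: n = 0.904(1 − 0.8152) / [0.8152(1 − 0.904)] = 2.1347
Required items = 2.1347 × 20 = 42.69, so 43 items.

43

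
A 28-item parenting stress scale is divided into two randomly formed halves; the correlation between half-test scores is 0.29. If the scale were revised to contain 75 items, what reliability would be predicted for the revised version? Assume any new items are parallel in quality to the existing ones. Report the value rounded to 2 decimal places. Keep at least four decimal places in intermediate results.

0.69

Spearman-Brown correction (n = 2): r_full = 2·0.29/(1 + 0.29) = 0.4496
Then adjust to 75 items: n = 75/28 = 2.6786
r_new = n·r_full / (1 + (n − 1)·r_full) = 1.2043 / 1.7547 ≈ 0.6863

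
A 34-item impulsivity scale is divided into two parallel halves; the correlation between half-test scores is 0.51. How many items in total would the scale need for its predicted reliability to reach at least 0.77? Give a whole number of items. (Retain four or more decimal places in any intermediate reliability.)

55

r_full = 2(0.51)/(1 + 0.51) = 0.6755
n = r_tgt(1 − r_full) / [r_full(1 − r_tgt)] = 0.77 × 0.3245 / (0.6755 × 0.23) ≈ 1.6082
Required items = 1.6082 × 34 = 54.68, so 55 items.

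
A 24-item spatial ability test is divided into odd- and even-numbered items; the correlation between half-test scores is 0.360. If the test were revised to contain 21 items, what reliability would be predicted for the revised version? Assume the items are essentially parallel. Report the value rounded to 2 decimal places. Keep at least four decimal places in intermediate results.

Spearman-Brown correction (n = 2): r_full = 2·0.360/(1 + 0.360) = 0.5294
Then adjust to 21 items: n = 21/24 = 0.8750
r_new = n·r_full / (1 + (n − 1)·r_full) = 0.4632 / 0.9338 ≈ 0.4960

0.50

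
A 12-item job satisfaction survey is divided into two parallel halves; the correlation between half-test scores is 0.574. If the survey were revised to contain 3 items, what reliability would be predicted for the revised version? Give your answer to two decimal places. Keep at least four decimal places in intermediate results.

0.40

Full-test reliability from the split-half r: r_full = 2(0.574)/(1 + 0.574) = 0.7294
Length factor from 12 to 3 items: n = 3/12 = 0.2500
r_new = n·r_full / (1 + (n − 1)·r_full) = 0.1824 / 0.4529 ≈ 0.4027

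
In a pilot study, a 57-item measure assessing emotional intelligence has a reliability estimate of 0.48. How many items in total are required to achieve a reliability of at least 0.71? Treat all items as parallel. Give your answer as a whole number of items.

152

n = [0.71 × 0.52] / [0.48 × 0.29]
  = 0.3692 / 0.1392 = 2.6523
2.6523 × 57 = 151.18 → 152 items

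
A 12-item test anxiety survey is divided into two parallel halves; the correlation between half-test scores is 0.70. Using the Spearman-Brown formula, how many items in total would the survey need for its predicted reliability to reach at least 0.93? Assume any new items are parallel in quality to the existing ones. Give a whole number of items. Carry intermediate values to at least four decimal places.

Corrected full-test reliability: r_full = 2 × 0.70 / (1 + 0.70) ≈ 0.8235
Solve Spearman-Brown for n: n = 0.93(1 − 0.8235) / [0.8235(1 − 0.93)] = 2.8475
Required items = 2.8475 × 12 = 34.17, so 35 items.

35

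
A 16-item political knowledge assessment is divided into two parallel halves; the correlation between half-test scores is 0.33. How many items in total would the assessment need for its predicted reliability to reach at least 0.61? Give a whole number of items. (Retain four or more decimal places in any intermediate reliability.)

26

Corrected full-test reliability: r_full = 2 × 0.33 / (1 + 0.33) ≈ 0.4962
Solve Spearman-Brown for n: n = 0.61(1 − 0.4962) / [0.4962(1 − 0.61)] = 1.5881
Required items = 1.5881 × 16 = 25.41, so 26 items.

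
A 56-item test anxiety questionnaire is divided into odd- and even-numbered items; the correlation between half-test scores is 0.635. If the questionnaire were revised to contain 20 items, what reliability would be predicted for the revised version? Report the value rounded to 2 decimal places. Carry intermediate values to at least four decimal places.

Spearman-Brown correction (n = 2): r_full = 2·0.635/(1 + 0.635) = 0.7768
Length factor from 56 to 20 items: n = 20/56 = 0.3571
r_new = n·r_full / (1 + (n − 1)·r_full) = 0.2774 / 0.5006 ≈ 0.5541

0.55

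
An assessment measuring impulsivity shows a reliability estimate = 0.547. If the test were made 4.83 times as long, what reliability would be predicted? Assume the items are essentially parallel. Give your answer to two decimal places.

r_new = (4.83 × 0.547) / (1 + (4.83 − 1) × 0.547)
r_new = 2.6420 / 3.0950 ≈ 0.8536

0.85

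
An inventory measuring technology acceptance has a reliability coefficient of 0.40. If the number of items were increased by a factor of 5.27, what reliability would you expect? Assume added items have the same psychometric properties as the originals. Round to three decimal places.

0.778

r_new = (5.27 × 0.40) / (1 + (5.27 − 1) × 0.40)
r_new = 2.1080 / 2.7080 ≈ 0.7784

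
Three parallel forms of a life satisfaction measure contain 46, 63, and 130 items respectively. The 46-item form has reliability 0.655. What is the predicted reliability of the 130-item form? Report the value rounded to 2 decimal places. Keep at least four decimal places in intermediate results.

The 63-item form is not needed; work directly from the 46-item form with n = 130/46 = 2.8261.
r_{130} = n·r / (1 + (n − 1)·r) = 1.8511 / 2.1961 ≈ 0.8429

0.84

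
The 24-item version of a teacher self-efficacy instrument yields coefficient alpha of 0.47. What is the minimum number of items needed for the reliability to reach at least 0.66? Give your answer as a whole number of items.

53

Rearranging the Spearman-Brown formula for n,
n = r*(1 − r) / [ r (1 − r*) ]
n = [0.66 × 0.53] / [0.47 × 0.34]
  = 0.3498 / 0.1598 = 2.1890
Items needed = n × 24 = 2.1890 × 24 ≈ 52.54 → round up to 53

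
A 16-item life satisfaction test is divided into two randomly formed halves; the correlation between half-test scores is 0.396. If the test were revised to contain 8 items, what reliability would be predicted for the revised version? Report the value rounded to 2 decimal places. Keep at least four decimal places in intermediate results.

0.40

Full-test reliability from the split-half r: r_full = 2(0.396)/(1 + 0.396) = 0.5673
Then adjust to 8 items: n = 8/16 = 0.5000
r_new = n·r_full / (1 + (n − 1)·r_full) = 0.2837 / 0.7164 ≈ 0.3960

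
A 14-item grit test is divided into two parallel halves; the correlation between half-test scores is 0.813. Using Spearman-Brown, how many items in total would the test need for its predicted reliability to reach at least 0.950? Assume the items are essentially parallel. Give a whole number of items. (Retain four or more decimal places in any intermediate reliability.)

31

r_full = 2(0.813)/(1 + 0.813) = 0.8969
Solve Spearman-Brown for n: n = 0.950(1 − 0.8969) / [0.8969(1 − 0.950)] = 2.1841
Items = 2.1841 × 14 ≈ 30.58 → 31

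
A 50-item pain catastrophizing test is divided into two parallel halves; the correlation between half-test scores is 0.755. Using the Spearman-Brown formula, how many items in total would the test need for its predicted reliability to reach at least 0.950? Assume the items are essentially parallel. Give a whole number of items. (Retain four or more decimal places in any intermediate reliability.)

r_full = 2(0.755)/(1 + 0.755) = 0.8604
n = r_tgt(1 − r_full) / [r_full(1 − r_tgt)] = 0.950 × 0.1396 / (0.8604 × 0.050) ≈ 3.0828
Items = 3.0828 × 50 ≈ 154.14 → 155

155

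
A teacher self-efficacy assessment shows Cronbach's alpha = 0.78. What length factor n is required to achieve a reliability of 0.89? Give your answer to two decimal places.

Spearman-Brown solved for the length factor n:
n = r_target (1 − r_old) / [ r_old (1 − r_target) ]
n = 0.89(1 − 0.78) / [0.78(1 − 0.89)]
n = 0.1958 / 0.0858 ≈ 2.2821

2.28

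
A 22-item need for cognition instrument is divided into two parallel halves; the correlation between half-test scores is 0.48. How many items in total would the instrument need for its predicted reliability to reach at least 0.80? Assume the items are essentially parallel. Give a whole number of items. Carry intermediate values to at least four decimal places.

48

Corrected full-test reliability: r_full = 2 × 0.48 / (1 + 0.48) ≈ 0.6486
Solve Spearman-Brown for n: n = 0.80(1 − 0.6486) / [0.6486(1 − 0.80)] = 2.1671
Items = 2.1671 × 22 ≈ 47.68 → 48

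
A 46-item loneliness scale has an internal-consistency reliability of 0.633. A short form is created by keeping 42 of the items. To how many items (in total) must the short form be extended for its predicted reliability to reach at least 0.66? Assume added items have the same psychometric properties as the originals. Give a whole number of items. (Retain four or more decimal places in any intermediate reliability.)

52

Short-form reliability: n = 42/46 = 0.9130; r_42 = n·r/(1+(n−1)r) ≈ 0.6116
Then solve for n' with r_old = 0.6116, r_target = 0.66: n' = 0.66(1 − 0.6116)/[0.6116(1 − 0.66)] = 1.2328
Total items = 1.2328 × 42 = 51.78, rounded up to 52.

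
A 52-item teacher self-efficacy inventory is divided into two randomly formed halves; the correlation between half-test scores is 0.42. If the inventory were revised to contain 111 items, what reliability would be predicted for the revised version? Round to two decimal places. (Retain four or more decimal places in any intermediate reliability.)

0.76

Spearman-Brown correction (n = 2): r_full = 2·0.42/(1 + 0.42) = 0.5915
Then adjust to 111 items: n = 111/52 = 2.1346
r_new = n·r_full / (1 + (n − 1)·r_full) = 1.2626 / 1.6711 ≈ 0.7556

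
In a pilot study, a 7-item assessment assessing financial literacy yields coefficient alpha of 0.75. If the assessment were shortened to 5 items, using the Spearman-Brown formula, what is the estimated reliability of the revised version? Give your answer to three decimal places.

0.682

Length ratio n = 5/7 = 0.7143
r_new = 0.7143·0.75 / [1 + (0.7143 − 1)·0.75]
     = 0.5357 / 0.7857 = 0.6818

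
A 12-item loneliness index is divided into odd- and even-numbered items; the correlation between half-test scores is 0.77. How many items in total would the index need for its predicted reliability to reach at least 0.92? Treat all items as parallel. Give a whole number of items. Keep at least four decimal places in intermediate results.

21

Corrected full-test reliability: r_full = 2 × 0.77 / (1 + 0.77) ≈ 0.8701
n = r_tgt(1 − r_full) / [r_full(1 − r_tgt)] = 0.92 × 0.1299 / (0.8701 × 0.08) ≈ 1.7169
Items = 1.7169 × 12 ≈ 20.60 → 21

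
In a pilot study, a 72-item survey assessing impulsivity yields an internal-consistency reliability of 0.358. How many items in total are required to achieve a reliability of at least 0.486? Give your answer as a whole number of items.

Rearranging the Spearman-Brown formula for n,
n = r*(1 − r) / [ r (1 − r*) ]
n = 0.486 × (1 − 0.358) / [ 0.358 × (1 − 0.486) ]
n = 0.312012 / 0.184012 ≈ 1.6956
So the test needs 1.6956 × 72 ≈ 122.08 items; rounding up, 123.

123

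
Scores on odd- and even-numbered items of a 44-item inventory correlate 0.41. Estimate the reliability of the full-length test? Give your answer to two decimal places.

Apply the Spearman-Brown correction with n = 2:
r_full = 2(0.41) / (1 + 0.41)
r_full = 0.8200 / 1.4100 ≈ 0.5816

0.58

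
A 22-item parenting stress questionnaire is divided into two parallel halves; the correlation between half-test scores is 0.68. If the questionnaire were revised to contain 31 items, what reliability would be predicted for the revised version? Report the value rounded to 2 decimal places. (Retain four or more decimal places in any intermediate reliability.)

0.86

Full-test reliability from the split-half r: r_full = 2(0.68)/(1 + 0.68) = 0.8095
Length factor from 22 to 31 items: n = 31/22 = 1.4091
r_new = n·r_full / (1 + (n − 1)·r_full) = 1.1407 / 1.3312 ≈ 0.8569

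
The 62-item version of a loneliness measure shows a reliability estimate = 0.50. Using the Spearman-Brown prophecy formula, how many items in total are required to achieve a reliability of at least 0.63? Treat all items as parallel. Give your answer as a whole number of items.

Rearranging the Spearman-Brown formula for n,
n = r_target (1 − r_old) / [ r_old (1 − r_target) ]
n = [0.63 × 0.50] / [0.50 × 0.37]
  = 0.3150 / 0.1850 = 1.7027
Items needed = n × 62 = 1.7027 × 62 ≈ 105.57 → round up to 106

106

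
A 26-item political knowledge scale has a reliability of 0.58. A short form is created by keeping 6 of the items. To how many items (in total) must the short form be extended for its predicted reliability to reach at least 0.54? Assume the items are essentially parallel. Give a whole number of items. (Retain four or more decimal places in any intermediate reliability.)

Short-form reliability: n = 6/26 = 0.2308; r_6 = n·r/(1+(n−1)r) ≈ 0.2417
Length factor from the short form to reach 0.54: n' = 0.54(1 − 0.2417) / [0.2417(1 − 0.54)] ≈ 3.6830
Items = 3.6830 × 6 ≈ 22.10 → 23

23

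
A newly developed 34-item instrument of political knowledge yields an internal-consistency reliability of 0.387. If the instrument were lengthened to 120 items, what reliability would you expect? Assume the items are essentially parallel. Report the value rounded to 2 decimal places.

n = 120/34 = 3.5294
Spearman-Brown: r_new = n·r / (1 + (n − 1)·r)
r_new = 3.5294·0.387 / [1 + (3.5294 − 1)·0.387]
r_new = 1.3659 / 1.9789 ≈ 0.6902

0.69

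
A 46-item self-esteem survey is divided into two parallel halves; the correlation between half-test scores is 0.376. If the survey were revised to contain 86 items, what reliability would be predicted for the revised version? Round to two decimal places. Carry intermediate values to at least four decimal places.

Spearman-Brown correction (n = 2): r_full = 2·0.376/(1 + 0.376) = 0.5465
Length factor from 46 to 86 items: n = 86/46 = 1.8696
r_new = n·r_full / (1 + (n − 1)·r_full) = 1.0217 / 1.4752 ≈ 0.6926

0.69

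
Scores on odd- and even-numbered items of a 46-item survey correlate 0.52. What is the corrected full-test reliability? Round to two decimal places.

0.68

Each half is half the length of the full test, so the full test is n = 2 times a half.
r_full = 2r_hh / (1 + r_hh) = 2 × 0.52 / (1 + 0.52)
r_full = 1.0400 / 1.5200 ≈ 0.6842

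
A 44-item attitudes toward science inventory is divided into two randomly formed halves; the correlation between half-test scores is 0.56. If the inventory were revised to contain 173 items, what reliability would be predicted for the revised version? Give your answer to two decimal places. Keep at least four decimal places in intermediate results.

First correct the split-half correlation to full-test reliability: r_full = 2 × 0.56 / (1 + 0.56) ≈ 0.7179
Then adjust to 173 items: n = 173/44 = 3.9318
r_new = n·r_full / (1 + (n − 1)·r_full) = 2.8226 / 3.1047 ≈ 0.9091

0.91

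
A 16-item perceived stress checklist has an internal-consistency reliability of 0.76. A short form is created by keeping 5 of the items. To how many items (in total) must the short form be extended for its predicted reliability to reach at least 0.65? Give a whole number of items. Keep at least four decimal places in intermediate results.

10

First, r for the 5-item form: n = 5/16 = 0.3125, so r_5 = 0.3125·0.76/(1 + (0.3125 − 1)·0.76) = 0.4974
Then solve for n' with r_old = 0.4974, r_target = 0.65: n' = 0.65(1 − 0.4974)/[0.4974(1 − 0.65)] = 1.8766
Items = 1.8766 × 5 ≈ 9.38 → 10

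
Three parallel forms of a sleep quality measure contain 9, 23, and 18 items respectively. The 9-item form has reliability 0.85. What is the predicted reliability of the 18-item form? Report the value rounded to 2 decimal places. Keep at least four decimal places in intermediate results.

0.92

Only the ratio of lengths matters: n = 18/9 = 2.0000
r_{18} = n·r / (1 + (n − 1)·r) = 1.7000 / 1.8500 ≈ 0.9189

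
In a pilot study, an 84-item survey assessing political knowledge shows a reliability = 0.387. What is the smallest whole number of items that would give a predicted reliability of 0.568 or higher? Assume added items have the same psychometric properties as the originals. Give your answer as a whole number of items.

175

Rearranging the Spearman-Brown formula for n,
n = r_target (1 − r_old) / [ r_old (1 − r_target) ]
n = [0.568 × 0.613] / [0.387 × 0.432]
  = 0.348184 / 0.167184 = 2.0826
2.0826 × 84 = 174.94 → 175 items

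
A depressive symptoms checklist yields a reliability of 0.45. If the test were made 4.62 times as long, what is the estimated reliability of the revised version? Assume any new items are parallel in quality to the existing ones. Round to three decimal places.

0.791

r_new = 4.62·0.45 / [1 + (4.62 − 1)·0.45]
     = 2.0790 / 2.6290 = 0.7908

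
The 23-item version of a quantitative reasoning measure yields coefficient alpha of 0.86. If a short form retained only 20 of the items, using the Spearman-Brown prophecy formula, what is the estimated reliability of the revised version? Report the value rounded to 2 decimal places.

n = 20/23 = 0.8696
r_new = (0.8696 × 0.86) / (1 + (0.8696 − 1) × 0.86)
     = 0.7479 / 0.8879 = 0.8423

0.84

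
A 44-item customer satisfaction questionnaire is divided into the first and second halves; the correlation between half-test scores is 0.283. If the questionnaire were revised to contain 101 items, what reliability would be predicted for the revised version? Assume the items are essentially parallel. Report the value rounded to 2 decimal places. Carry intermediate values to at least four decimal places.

0.64

Full-test reliability from the split-half r: r_full = 2(0.283)/(1 + 0.283) = 0.4412
Then adjust to 101 items: n = 101/44 = 2.2955
r_new = n·r_full / (1 + (n − 1)·r_full) = 1.0128 / 1.5716 ≈ 0.6444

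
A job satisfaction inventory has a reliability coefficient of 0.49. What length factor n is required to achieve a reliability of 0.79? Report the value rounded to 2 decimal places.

Invert Spearman-Brown to solve for n:
n = r*(1 − r) / [ r (1 − r*) ]
n = 0.79(1 − 0.49) / [0.49(1 − 0.79)]
n = 0.4029 / 0.1029 ≈ 3.9155

3.92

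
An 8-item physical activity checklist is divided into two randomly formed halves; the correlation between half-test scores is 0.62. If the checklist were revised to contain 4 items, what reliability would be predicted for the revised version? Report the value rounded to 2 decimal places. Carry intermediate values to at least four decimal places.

0.62

First correct the split-half correlation to full-test reliability: r_full = 2 × 0.62 / (1 + 0.62) ≈ 0.7654
Length factor from 8 to 4 items: n = 4/8 = 0.5000
r_new = n·r_full / (1 + (n − 1)·r_full) = 0.3827 / 0.6173 ≈ 0.6200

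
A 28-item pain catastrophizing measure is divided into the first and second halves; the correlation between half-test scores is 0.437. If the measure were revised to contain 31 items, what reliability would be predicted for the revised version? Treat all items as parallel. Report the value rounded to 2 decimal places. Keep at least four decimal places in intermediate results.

0.63

Full-test reliability from the split-half r: r_full = 2(0.437)/(1 + 0.437) = 0.6082
Length factor from 28 to 31 items: n = 31/28 = 1.1071
r_new = n·r_full / (1 + (n − 1)·r_full) = 0.6733 / 1.0651 ≈ 0.6321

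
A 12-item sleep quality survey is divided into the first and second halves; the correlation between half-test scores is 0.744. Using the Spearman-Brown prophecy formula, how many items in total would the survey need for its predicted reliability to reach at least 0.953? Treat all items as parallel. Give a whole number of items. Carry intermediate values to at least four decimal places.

42

r_full = 2(0.744)/(1 + 0.744) = 0.8532
Solve Spearman-Brown for n: n = 0.953(1 − 0.8532) / [0.8532(1 − 0.953)] = 3.4888
Items = 3.4888 × 12 ≈ 41.87 → 42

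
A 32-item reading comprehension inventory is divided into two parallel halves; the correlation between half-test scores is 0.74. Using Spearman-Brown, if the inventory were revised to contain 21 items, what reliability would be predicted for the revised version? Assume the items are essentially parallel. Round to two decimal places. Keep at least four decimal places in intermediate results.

Full-test reliability from the split-half r: r_full = 2(0.74)/(1 + 0.74) = 0.8506
Length factor from 32 to 21 items: n = 21/32 = 0.6562
r_new = n·r_full / (1 + (n − 1)·r_full) = 0.5582 / 0.7076 ≈ 0.7889

0.79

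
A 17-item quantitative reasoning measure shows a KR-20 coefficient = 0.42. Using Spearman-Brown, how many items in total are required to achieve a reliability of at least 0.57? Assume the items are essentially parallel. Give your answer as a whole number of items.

Invert Spearman-Brown to solve for n:
n = r_target (1 − r_old) / [ r_old (1 − r_target) ]
n = 0.57(1 − 0.42) / [0.42(1 − 0.57)]
n = 0.3306 / 0.1806 ≈ 1.8306
1.8306 × 17 = 31.12 → 32 items

32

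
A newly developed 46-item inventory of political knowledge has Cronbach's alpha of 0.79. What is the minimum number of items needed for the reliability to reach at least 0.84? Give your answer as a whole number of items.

65

Invert Spearman-Brown to solve for n:
n = r_target (1 − r_old) / [ r_old (1 − r_target) ]
n = [0.84 × 0.21] / [0.79 × 0.16]
  = 0.1764 / 0.1264 = 1.3956
Items needed = n × 46 = 1.3956 × 46 ≈ 64.20 → round up to 65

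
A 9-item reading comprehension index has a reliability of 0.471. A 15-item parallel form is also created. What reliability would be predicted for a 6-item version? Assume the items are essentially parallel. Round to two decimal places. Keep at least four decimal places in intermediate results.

0.37

Only the ratio of lengths matters: n = 6/9 = 0.6667
r_{6} = n·r / (1 + (n − 1)·r) = 0.3140 / 0.8430 ≈ 0.3725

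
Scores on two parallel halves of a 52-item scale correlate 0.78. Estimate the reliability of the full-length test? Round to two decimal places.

0.88

r_full = 2(0.78) / (1 + 0.78)
       = 1.5600 / 1.7800 = 0.8764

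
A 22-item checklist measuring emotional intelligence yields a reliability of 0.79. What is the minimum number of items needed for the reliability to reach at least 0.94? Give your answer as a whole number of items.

92

Spearman-Brown solved for the length factor n:
n = r*(1 − r) / [ r (1 − r*) ]
n = 0.94(1 − 0.79) / [0.79(1 − 0.94)]
  = 0.1974 / 0.0474 = 4.1646
Items needed = n × 22 = 4.1646 × 22 ≈ 91.62 → round up to 92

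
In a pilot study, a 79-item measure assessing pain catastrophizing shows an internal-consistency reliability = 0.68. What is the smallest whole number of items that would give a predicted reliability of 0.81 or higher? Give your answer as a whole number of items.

Rearranging the Spearman-Brown formula for n,
n = r_target (1 − r_old) / [ r_old (1 − r_target) ]
n = [0.81 × 0.32] / [0.68 × 0.19]
n = 0.2592 / 0.1292 ≈ 2.0062
2.0062 × 79 = 158.49 → 159 items

159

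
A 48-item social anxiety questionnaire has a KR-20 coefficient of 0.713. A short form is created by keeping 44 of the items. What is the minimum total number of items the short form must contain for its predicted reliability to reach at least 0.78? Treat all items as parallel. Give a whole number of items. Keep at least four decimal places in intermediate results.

69

Short-form reliability: n = 44/48 = 0.9167; r_44 = n·r/(1+(n−1)r) ≈ 0.6949
Length factor from the short form to reach 0.78: n' = 0.78(1 − 0.6949) / [0.6949(1 − 0.78)] ≈ 1.5567
Total items = 1.5567 × 44 = 68.49, rounded up to 69.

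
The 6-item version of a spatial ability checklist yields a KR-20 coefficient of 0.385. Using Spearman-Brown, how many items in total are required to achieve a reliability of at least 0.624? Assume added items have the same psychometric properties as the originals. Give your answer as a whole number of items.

16

Spearman-Brown solved for the length factor n:
n = r_target (1 − r_old) / [ r_old (1 − r_target) ]
n = 0.624(1 − 0.385) / [0.385(1 − 0.624)]
  = 0.383760 / 0.144760 = 2.6510
2.6510 × 6 = 15.91 → 16 items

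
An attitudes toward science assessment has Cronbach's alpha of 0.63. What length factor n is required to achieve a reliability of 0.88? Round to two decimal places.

Spearman-Brown solved for the length factor n:
n = r_target (1 − r_old) / [ r_old (1 − r_target) ]
n = 0.88(1 − 0.63) / [0.63(1 − 0.88)]
  = 0.3256 / 0.0756 = 4.3069

4.31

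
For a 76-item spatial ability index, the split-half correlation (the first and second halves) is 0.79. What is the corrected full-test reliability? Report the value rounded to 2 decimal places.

0.88

Each half is half the length of the full test, so the full test is n = 2 times a half.
r_full = 2r_hh / (1 + r_hh) = 2 × 0.79 / (1 + 0.79)
       = 1.5800 / 1.7900 = 0.8827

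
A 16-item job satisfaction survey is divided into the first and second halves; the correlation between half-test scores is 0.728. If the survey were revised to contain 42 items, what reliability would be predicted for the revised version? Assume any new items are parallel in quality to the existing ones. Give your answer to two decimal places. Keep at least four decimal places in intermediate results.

0.93

Spearman-Brown correction (n = 2): r_full = 2·0.728/(1 + 0.728) = 0.8426
Then adjust to 42 items: n = 42/16 = 2.6250
r_new = n·r_full / (1 + (n − 1)·r_full) = 2.2118 / 2.3692 ≈ 0.9336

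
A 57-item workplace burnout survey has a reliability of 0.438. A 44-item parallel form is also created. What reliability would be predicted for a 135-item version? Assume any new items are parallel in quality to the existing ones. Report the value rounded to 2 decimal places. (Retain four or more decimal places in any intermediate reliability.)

0.65

The 44-item form is not needed; work directly from the 57-item form with n = 135/57 = 2.3684.
r_{135} = n·r / (1 + (n − 1)·r) = 1.0374 / 1.5994 ≈ 0.6486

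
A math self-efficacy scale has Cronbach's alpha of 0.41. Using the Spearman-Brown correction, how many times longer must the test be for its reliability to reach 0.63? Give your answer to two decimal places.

n = 0.63(1 − 0.41) / [0.41(1 − 0.63)]
n = 0.3717 / 0.1517 ≈ 2.4502

2.45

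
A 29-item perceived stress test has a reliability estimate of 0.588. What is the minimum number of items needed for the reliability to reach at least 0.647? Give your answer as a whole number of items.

38

Invert Spearman-Brown to solve for n:
n = r_target (1 − r_old) / [ r_old (1 − r_target) ]
n = [0.647 × 0.412] / [0.588 × 0.353]
n = 0.266564 / 0.207564 ≈ 1.2842
Items needed = n × 29 = 1.2842 × 29 ≈ 37.24 → round up to 38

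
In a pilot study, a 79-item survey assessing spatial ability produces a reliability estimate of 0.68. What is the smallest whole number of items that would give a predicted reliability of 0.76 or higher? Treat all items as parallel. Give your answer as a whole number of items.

n = [0.76 × 0.32] / [0.68 × 0.24]
  = 0.2432 / 0.1632 = 1.4902
So the test needs 1.4902 × 79 ≈ 117.73 items; rounding up, 118.

118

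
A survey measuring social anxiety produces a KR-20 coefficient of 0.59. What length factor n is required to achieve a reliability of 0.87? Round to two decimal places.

n = 0.87(1 − 0.59) / [0.59(1 − 0.87)]
n = 0.3567 / 0.0767 ≈ 4.6506

4.65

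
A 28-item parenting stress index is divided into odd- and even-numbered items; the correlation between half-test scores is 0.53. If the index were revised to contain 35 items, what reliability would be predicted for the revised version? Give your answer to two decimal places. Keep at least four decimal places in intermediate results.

0.74

Spearman-Brown correction (n = 2): r_full = 2·0.53/(1 + 0.53) = 0.6928
Length factor from 28 to 35 items: n = 35/28 = 1.2500
r_new = n·r_full / (1 + (n − 1)·r_full) = 0.8660 / 1.1732 ≈ 0.7382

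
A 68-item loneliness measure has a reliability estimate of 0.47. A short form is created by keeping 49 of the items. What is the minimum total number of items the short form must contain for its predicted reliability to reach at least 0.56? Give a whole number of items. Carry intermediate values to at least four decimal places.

Short-form reliability: n = 49/68 = 0.7206; r_49 = n·r/(1+(n−1)r) ≈ 0.3899
Length factor from the short form to reach 0.56: n' = 0.56(1 − 0.3899) / [0.3899(1 − 0.56)] ≈ 1.9915
Total items = 1.9915 × 49 = 97.58, rounded up to 98.

98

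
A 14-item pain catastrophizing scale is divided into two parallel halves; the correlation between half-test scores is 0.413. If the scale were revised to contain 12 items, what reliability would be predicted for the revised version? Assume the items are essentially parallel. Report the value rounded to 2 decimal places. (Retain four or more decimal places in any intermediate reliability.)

First correct the split-half correlation to full-test reliability: r_full = 2 × 0.413 / (1 + 0.413) ≈ 0.5846
Then adjust to 12 items: n = 12/14 = 0.8571
r_new = n·r_full / (1 + (n − 1)·r_full) = 0.5011 / 0.9165 ≈ 0.5468

0.55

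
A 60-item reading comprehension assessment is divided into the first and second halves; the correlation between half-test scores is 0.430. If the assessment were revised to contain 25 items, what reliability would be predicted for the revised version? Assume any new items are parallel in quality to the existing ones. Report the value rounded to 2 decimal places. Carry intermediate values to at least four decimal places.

First correct the split-half correlation to full-test reliability: r_full = 2 × 0.430 / (1 + 0.430) ≈ 0.6014
Then adjust to 25 items: n = 25/60 = 0.4167
r_new = n·r_full / (1 + (n − 1)·r_full) = 0.2506 / 0.6492 ≈ 0.3860

0.39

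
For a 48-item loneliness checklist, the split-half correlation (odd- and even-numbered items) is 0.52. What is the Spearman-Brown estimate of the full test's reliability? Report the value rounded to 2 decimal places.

0.68

r_full = 2(0.52) / (1 + 0.52)
       = 1.0400 / 1.5200 = 0.6842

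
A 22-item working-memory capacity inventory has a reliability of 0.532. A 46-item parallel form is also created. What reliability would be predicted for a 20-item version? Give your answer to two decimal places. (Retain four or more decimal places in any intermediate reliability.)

The 46-item form is not needed; work directly from the 22-item form with n = 20/22 = 0.9091.
r_{20} = n·r / (1 + (n − 1)·r) = 0.4836 / 0.9516 ≈ 0.5082

0.51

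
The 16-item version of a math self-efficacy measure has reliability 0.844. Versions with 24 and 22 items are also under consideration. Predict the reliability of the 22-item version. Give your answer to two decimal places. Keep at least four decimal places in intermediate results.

The 24-item form is not needed; work directly from the 16-item form with n = 22/16 = 1.3750.
r_{22} = n·r / (1 + (n − 1)·r) = 1.1605 / 1.3165 ≈ 0.8815

0.88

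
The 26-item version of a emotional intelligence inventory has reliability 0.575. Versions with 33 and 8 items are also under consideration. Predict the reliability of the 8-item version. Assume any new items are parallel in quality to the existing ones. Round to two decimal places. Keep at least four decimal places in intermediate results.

0.29

Only the ratio of lengths matters: n = 8/26 = 0.3077
r_{8} = n·r / (1 + (n − 1)·r) = 0.1769 / 0.6019 ≈ 0.2939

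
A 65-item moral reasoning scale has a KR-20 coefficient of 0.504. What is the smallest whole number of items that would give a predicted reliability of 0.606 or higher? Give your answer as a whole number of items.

99

n = [0.606 × 0.496] / [0.504 × 0.394]
  = 0.300576 / 0.198576 = 1.5137
So the test needs 1.5137 × 65 ≈ 98.39 items; rounding up, 99.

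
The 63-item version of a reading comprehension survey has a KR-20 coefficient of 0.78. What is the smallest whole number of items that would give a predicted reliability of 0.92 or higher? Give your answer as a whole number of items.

205

n = [0.92 × 0.22] / [0.78 × 0.08]
  = 0.2024 / 0.0624 = 3.2436
3.2436 × 63 = 204.35 → 205 items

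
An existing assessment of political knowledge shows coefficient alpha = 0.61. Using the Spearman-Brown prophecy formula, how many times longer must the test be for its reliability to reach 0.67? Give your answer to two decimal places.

1.30

Spearman-Brown solved for the length factor n:
n = r*(1 − r) / [ r (1 − r*) ]
n = [0.67 × 0.39] / [0.61 × 0.33]
  = 0.2613 / 0.2013 = 1.2981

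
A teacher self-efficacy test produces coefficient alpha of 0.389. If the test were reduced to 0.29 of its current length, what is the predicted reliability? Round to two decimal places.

0.16

r_new = (0.29 × 0.389) / (1 + (0.29 − 1) × 0.389)
     = 0.1128 / 0.7238 = 0.1558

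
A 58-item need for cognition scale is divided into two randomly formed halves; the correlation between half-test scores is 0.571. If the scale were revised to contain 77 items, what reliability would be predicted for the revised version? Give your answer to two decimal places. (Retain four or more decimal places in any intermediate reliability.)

Spearman-Brown correction (n = 2): r_full = 2·0.571/(1 + 0.571) = 0.7269
Length factor from 58 to 77 items: n = 77/58 = 1.3276
r_new = n·r_full / (1 + (n − 1)·r_full) = 0.9650 / 1.2381 ≈ 0.7794

0.78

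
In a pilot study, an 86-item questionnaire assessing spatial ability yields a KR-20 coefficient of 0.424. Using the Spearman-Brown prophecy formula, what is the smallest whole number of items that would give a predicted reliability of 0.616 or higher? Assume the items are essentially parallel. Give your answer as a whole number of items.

188

n = [0.616 × 0.576] / [0.424 × 0.384]
  = 0.354816 / 0.162816 = 2.1792
Items needed = n × 86 = 2.1792 × 86 ≈ 187.41 → round up to 188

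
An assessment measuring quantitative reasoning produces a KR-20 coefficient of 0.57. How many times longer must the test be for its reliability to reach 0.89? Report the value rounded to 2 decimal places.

6.10

Spearman-Brown solved for the length factor n:
n = r_target (1 − r_old) / [ r_old (1 − r_target) ]
n = [0.89 × 0.43] / [0.57 × 0.11]
  = 0.3827 / 0.0627 = 6.1037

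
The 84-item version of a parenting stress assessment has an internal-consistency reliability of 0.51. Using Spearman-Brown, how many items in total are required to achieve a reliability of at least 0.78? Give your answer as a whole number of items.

Spearman-Brown solved for the length factor n:
n = r*(1 − r) / [ r (1 − r*) ]
n = [0.78 × 0.49] / [0.51 × 0.22]
  = 0.3822 / 0.1122 = 3.4064
Items needed = n × 84 = 3.4064 × 84 ≈ 286.14 → round up to 287

287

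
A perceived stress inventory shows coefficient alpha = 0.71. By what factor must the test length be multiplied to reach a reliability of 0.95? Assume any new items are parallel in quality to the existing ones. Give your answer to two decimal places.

Spearman-Brown solved for the length factor n:
n = r_target (1 − r_old) / [ r_old (1 − r_target) ]
n = 0.95(1 − 0.71) / [0.71(1 − 0.95)]
n = 0.2755 / 0.0355 ≈ 7.7606

7.76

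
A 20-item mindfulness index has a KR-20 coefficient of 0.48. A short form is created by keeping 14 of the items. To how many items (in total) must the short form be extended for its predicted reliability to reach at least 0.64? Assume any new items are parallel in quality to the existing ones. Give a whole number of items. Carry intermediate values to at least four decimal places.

39

First, r for the 14-item form: n = 14/20 = 0.7000, so r_14 = 0.7000·0.48/(1 + (0.7000 − 1)·0.48) = 0.3925
Length factor from the short form to reach 0.64: n' = 0.64(1 − 0.3925) / [0.3925(1 − 0.64)] ≈ 2.7516
Total items = 2.7516 × 14 = 38.52, rounded up to 39.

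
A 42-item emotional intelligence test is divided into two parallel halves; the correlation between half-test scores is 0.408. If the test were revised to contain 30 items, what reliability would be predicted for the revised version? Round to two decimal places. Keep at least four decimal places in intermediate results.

Full-test reliability from the split-half r: r_full = 2(0.408)/(1 + 0.408) = 0.5795
Then adjust to 30 items: n = 30/42 = 0.7143
r_new = n·r_full / (1 + (n − 1)·r_full) = 0.4139 / 0.8344 ≈ 0.4960

0.50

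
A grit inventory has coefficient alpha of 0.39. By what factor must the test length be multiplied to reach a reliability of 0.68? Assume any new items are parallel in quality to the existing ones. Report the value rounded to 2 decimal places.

3.32

Rearranging the Spearman-Brown formula for n,
n = r*(1 − r) / [ r (1 − r*) ]
n = 0.68(1 − 0.39) / [0.39(1 − 0.68)]
n = 0.4148 / 0.1248 ≈ 3.3237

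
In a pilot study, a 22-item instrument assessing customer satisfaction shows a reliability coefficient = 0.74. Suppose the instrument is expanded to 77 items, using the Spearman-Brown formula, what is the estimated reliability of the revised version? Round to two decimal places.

Length ratio n = 77/22 = 3.5
By Spearman-Brown, r_new = n r / (1 + (n − 1) r).
r_new = (3.5 × 0.74) / (1 + (3.5 − 1) × 0.74)
     = 2.5900 / 2.8500 = 0.9088

0.91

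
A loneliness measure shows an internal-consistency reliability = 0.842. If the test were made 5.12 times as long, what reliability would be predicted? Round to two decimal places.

0.96

r_new = 5.12·0.842 / [1 + (5.12 − 1)·0.842]
     = 4.3110 / 4.4690 = 0.9646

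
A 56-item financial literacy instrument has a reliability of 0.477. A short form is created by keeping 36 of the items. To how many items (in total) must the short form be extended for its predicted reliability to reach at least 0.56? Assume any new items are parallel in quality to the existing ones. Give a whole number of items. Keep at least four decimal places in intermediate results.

First, r for the 36-item form: n = 36/56 = 0.6429, so r_36 = 0.6429·0.477/(1 + (0.6429 − 1)·0.477) = 0.3696
Then solve for n' with r_old = 0.3696, r_target = 0.56: n' = 0.56(1 − 0.3696)/[0.3696(1 − 0.56)] = 2.1708
Items = 2.1708 × 36 ≈ 78.15 → 79

79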